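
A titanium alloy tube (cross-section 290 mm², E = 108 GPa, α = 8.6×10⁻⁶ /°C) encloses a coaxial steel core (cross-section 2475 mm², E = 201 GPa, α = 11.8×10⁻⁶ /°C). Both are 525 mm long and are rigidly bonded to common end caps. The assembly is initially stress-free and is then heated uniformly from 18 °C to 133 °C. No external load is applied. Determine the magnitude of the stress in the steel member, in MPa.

σ ≈ 4.38 MPa (compressive)

The steel has the larger α, so on heating it would change length more than the titanium alloy if both were free. The rigid plates force a common final length, so the steel is put into compression and the titanium alloy into tension, with equal and opposite forces P (no external load).
Setting the final lengths equal and cancelling L: (α₁ − α₂)ΔT = P/(A₁E₁) + P/(A₂E₂).
|α₁ − α₂|·ΔT = 3.2×10⁻⁶ × 115 = 0.000368.
1/(A₁E₁) + 1/(A₂E₂) = 1/(290×108×10³) + 1/(2475×201×10³) = 3.394×10⁻⁸ N⁻¹.
P = 0.000368 / 3.394×10⁻⁸ = 10840 N = 10.84 kN.
σ_{steel} = P/A₂ = 10840/2475 = 4.381 MPa, compressive.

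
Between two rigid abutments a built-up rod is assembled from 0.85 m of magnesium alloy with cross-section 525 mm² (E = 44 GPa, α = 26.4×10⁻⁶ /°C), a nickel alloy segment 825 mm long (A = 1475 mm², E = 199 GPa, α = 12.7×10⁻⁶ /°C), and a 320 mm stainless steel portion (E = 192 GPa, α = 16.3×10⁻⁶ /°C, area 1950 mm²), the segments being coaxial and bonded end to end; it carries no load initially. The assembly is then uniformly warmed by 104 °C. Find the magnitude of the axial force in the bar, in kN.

Free thermal expansion of the whole bar: Σ αᵢΔT Lᵢ = 26.4×10⁻⁶×104×850 + 12.7×10⁻⁶×104×825 + 16.3×10⁻⁶×104×320 = 3.966 mm.
The rigid supports impose zero overall length change; the single axial force P common to all segments must satisfy P Σ Lᵢ/(AᵢEᵢ) = δ_free.
Σ Lᵢ/(AᵢEᵢ) = 850/(525×44×10³) + 825/(1475×199×10³) + 320/(1950×192×10³) = 4.046×10⁻⁵ mm/N.
P = 3.966 / 4.046×10⁻⁵ = 98020 N = 98.02 kN, compressive.

P ≈ 98 kN (compressive)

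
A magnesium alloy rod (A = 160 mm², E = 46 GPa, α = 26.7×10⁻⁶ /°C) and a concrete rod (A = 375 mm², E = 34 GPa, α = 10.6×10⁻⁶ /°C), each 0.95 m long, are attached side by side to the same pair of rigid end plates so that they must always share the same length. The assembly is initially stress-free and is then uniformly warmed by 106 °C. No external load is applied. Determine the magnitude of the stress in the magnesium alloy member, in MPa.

σ ≈ 49.8 MPa (compressive)

Both members must finish at the same length. With the larger α, the magnesium alloy tends to over-expand; the plates restrain it, putting the magnesium alloy in compression and the concrete in tension. With no external load the two internal forces are equal and opposite, magnitude P.
Setting the final lengths equal and cancelling L: (α₁ − α₂)ΔT = P/(A₁E₁) + P/(A₂E₂).
|α₁ − α₂|·ΔT = 16.1×10⁻⁶ × 106 = 0.001707.
1/(A₁E₁) + 1/(A₂E₂) = 1/(160×46×10³) + 1/(375×34×10³) = 2.143×10⁻⁷ N⁻¹.
So P = 0.001707 / 2.143×10⁻⁷ = 7.964 kN.
σ_{magnesium alloy} = P/A₁ = 7964/160 = 49.77 MPa, compressive.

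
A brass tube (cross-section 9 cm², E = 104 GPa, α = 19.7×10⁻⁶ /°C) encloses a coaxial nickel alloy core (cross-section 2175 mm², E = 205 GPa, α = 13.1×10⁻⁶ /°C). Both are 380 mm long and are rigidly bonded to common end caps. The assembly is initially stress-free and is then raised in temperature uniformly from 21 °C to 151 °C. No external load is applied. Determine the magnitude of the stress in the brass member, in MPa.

σ ≈ 73.8 MPa (compressive)

Equilibrium of a rigid end plate with no external load gives equal and opposite internal forces ±P in the two members. Since α_{brass} > α_{nickel alloy}, heating drives the brass into compression and the nickel alloy into tension.
Compatibility of the two members (thermal + elastic change equal): (α₁ − α₂)ΔT = P·[1/(A₁E₁) + 1/(A₂E₂)].
|α₁ − α₂|·ΔT = 6.6×10⁻⁶ × 130 = 0.000858.
1/(A₁E₁) + 1/(A₂E₂) = 1/(900×104×10³) + 1/(2175×205×10³) = 1.293×10⁻⁸ N⁻¹.
P = 0.000858 / 1.293×10⁻⁸ = 66380 N = 66.38 kN.
σ_{brass} = P/A₁ = 66380/900 = 73.75 MPa, compressive.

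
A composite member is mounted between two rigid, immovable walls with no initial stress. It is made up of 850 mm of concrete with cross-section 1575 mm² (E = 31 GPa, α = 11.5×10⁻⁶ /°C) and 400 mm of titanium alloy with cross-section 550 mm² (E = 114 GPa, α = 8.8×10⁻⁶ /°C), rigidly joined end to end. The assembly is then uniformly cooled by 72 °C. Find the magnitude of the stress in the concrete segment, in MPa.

With the walls removed the bar would change length by δ_free = Σ αᵢΔT Lᵢ = 11.5×10⁻⁶×72×850 + 8.8×10⁻⁶×72×400 = 0.9572 mm.
The rigid supports impose zero overall length change; the single axial force P common to all segments must satisfy P Σ Lᵢ/(AᵢEᵢ) = δ_free.
Σ Lᵢ/(AᵢEᵢ) = 850/(1575×31×10³) + 400/(550×114×10³) = 2.379×10⁻⁵ mm/N.
So P = 0.9572 / 2.379×10⁻⁵ = 40.24 kN, tensile.
σ_{concrete} = P / A = 40240 / 1575 = 25.55 MPa.

σ ≈ 25.5 MPa (tensile)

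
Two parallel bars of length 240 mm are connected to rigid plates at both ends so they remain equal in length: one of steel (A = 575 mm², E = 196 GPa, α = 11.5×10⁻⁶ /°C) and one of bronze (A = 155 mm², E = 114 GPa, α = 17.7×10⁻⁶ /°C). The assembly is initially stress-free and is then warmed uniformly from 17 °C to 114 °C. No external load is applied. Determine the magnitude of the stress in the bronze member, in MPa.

σ ≈ 59.3 MPa (compressive)

Equilibrium of a rigid end plate with no external load gives equal and opposite internal forces ±P in the two members. Since α_{bronze} > α_{steel}, heating drives the bronze into compression and the steel into tension.
Compatibility of the two members (thermal + elastic change equal): (α₁ − α₂)ΔT = P·[1/(A₁E₁) + 1/(A₂E₂)].
|α₁ − α₂|·ΔT = 6.2×10⁻⁶ × 97 = 0.0006014.
1/(A₁E₁) + 1/(A₂E₂) = 1/(575×196×10³) + 1/(155×114×10³) = 6.547×10⁻⁸ N⁻¹.
P = 0.0006014 / 6.547×10⁻⁸ = 9186 N = 9.186 kN.
σ_{bronze} = P/A₂ = 9186/155 = 59.27 MPa, compressive.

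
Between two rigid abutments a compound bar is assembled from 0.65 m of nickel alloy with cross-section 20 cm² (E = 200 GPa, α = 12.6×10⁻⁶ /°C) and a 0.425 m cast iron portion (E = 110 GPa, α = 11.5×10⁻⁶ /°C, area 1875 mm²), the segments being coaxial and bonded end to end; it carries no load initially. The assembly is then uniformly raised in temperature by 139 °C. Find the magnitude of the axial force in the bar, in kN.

If the supports were absent, the total length change would be Σ αᵢΔT Lᵢ = 12.6×10⁻⁶×139×650 + 11.5×10⁻⁶×139×425 = 1.818 mm.
The walls prevent any net length change, so an axial force P (same in every segment) develops. Compatibility: P · Σ Lᵢ/(AᵢEᵢ) = δ_free.
The series flexibility is Σ Lᵢ/(AᵢEᵢ) = 650/(2000×200×10³) + 425/(1875×110×10³) = 3.686×10⁻⁶ mm/N.
So P = 1.818 / 3.686×10⁻⁶ = 493.2 kN, compressive.

P ≈ 493 kN (compressive)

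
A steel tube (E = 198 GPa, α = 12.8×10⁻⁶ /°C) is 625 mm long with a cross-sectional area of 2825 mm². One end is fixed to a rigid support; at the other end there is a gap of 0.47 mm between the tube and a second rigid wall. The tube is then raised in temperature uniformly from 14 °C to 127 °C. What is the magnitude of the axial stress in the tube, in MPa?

If the wall were absent the tube would grow by αΔT L = 12.8×10⁻⁶ × 113 × 625 = 0.904 mm.
This exceeds the 0.47 mm gap, so the wall pushes back. The portion of expansion that must be recovered elastically is δ_free − gap = 0.904 − 0.47 = 0.434 mm.
Compatibility: PL/(AE) = 0.434 mm, so σ = P/A = E × (0.434/625) = 137.5 MPa.

σ ≈ 137 MPa (compressive)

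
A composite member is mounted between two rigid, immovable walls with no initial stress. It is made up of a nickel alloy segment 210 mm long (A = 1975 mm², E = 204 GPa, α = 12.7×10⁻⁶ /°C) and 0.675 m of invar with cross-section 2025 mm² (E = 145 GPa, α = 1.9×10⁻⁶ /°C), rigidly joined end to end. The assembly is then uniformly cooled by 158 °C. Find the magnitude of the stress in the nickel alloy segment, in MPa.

With the walls removed the bar would change length by δ_free = Σ αᵢΔT Lᵢ = 12.7×10⁻⁶×158×210 + 1.9×10⁻⁶×158×675 = 0.624 mm.
Since the ends are fixed, an axial force P builds up, equal in every segment, with P · Σ Lᵢ/(AᵢEᵢ) = δ_free.
The series flexibility is Σ Lᵢ/(AᵢEᵢ) = 210/(1975×204×10³) + 675/(2025×145×10³) = 2.82×10⁻⁶ mm/N.
P = 0.624 / 2.82×10⁻⁶ = 221300 N = 221.3 kN, tensile.
σ_{nickel alloy} = P / A = 221300 / 1975 = 112 MPa.

σ ≈ 112 MPa (tensile)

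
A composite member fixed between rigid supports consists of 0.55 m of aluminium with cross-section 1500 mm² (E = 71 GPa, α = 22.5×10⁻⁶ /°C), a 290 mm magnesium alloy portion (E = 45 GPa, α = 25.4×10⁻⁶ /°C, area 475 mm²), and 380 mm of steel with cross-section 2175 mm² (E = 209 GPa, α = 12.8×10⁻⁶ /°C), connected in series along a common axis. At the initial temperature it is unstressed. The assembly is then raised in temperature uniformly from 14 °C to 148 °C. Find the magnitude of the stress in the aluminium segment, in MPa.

σ ≈ 112 MPa (compressive)

Free thermal expansion of the whole bar: Σ αᵢΔT Lᵢ = 22.5×10⁻⁶×134×550 + 25.4×10⁻⁶×134×290 + 12.8×10⁻⁶×134×380 = 3.297 mm.
The walls prevent any net length change, so an axial force P (same in every segment) develops. Compatibility: P · Σ Lᵢ/(AᵢEᵢ) = δ_free.
Σ Lᵢ/(AᵢEᵢ) = 550/(1500×71×10³) + 290/(475×45×10³) + 380/(2175×209×10³) = 1.957×10⁻⁵ mm/N.
P = 3.297 / 1.957×10⁻⁵ = 168500 N = 168.5 kN, compressive.
σ_{aluminium} = P / A = 168500 / 1500 = 112.3 MPa.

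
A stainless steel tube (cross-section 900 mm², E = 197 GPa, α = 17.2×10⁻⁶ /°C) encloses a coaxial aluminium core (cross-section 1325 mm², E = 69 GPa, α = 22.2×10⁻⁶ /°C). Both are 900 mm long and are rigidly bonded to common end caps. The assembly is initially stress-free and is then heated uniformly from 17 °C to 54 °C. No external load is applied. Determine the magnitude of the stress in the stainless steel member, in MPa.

σ ≈ 12.4 MPa (tensile)

The aluminium has the larger α, so on heating it would change length more than the stainless steel if both were free. The rigid plates force a common final length, so the aluminium is put into compression and the stainless steel into tension, with equal and opposite forces P (no external load).
Setting the final lengths equal and cancelling L: (α₁ − α₂)ΔT = P/(A₁E₁) + P/(A₂E₂).
|α₁ − α₂|·ΔT = 5×10⁻⁶ × 37 = 0.000185.
1/(A₁E₁) + 1/(A₂E₂) = 1/(900×197×10³) + 1/(1325×69×10³) = 1.658×10⁻⁸ N⁻¹.
P = 0.000185 / 1.658×10⁻⁸ = 11160 N = 11.16 kN.
σ_{stainless steel} = P/A₁ = 11160/900 = 12.4 MPa, tensile.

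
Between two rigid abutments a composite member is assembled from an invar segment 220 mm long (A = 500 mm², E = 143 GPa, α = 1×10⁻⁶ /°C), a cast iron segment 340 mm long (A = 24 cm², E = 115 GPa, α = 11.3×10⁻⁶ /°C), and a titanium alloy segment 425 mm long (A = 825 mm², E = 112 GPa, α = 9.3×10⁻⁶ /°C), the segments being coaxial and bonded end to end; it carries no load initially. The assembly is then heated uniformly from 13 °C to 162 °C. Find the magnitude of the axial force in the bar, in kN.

If the supports were absent, the total length change would be Σ αᵢΔT Lᵢ = 1×10⁻⁶×149×220 + 11.3×10⁻⁶×149×340 + 9.3×10⁻⁶×149×425 = 1.194 mm.
Since the ends are fixed, an axial force P builds up, equal in every segment, with P · Σ Lᵢ/(AᵢEᵢ) = δ_free.
The series flexibility is Σ Lᵢ/(AᵢEᵢ) = 220/(500×143×10³) + 340/(2400×115×10³) + 425/(825×112×10³) = 8.908×10⁻⁶ mm/N.
P = 1.194 / 8.908×10⁻⁶ = 134000 N = 134 kN, compressive.

P ≈ 134 kN (compressive)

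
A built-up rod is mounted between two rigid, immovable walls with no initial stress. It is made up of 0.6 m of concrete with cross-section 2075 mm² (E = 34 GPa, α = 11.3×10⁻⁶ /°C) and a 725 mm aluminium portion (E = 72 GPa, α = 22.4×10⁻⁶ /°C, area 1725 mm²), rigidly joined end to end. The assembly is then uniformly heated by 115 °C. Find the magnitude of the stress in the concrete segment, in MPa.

With the walls removed the bar would change length by δ_free = Σ αᵢΔT Lᵢ = 11.3×10⁻⁶×115×600 + 22.4×10⁻⁶×115×725 = 2.647 mm.
The walls prevent any net length change, so an axial force P (same in every segment) develops. Compatibility: P · Σ Lᵢ/(AᵢEᵢ) = δ_free.
Σ Lᵢ/(AᵢEᵢ) = 600/(2075×34×10³) + 725/(1725×72×10³) = 1.434×10⁻⁵ mm/N.
So P = 2.647 / 1.434×10⁻⁵ = 184.6 kN, compressive.
σ_{concrete} = P / A = 184600 / 2075 = 88.96 MPa.

σ ≈ 89 MPa (compressive)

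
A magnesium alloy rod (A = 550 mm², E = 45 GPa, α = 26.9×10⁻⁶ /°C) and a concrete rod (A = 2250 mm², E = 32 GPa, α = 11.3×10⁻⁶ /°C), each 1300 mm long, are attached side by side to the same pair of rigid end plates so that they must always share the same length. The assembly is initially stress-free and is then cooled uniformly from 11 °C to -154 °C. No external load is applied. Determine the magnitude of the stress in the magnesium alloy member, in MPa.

The magnesium alloy has the larger α, so on cooling it would change length more than the concrete if both were free. The rigid plates force a common final length, so the magnesium alloy is put into tension and the concrete into compression, with equal and opposite forces P (no external load).
Compatibility of the two members (thermal + elastic change equal): (α₁ − α₂)ΔT = P·[1/(A₁E₁) + 1/(A₂E₂)].
|α₁ − α₂|·ΔT = 15.6×10⁻⁶ × 165 = 0.002574.
1/(A₁E₁) + 1/(A₂E₂) = 1/(550×45×10³) + 1/(2250×32×10³) = 5.429×10⁻⁸ N⁻¹.
So P = 0.002574 / 5.429×10⁻⁸ = 47.41 kN.
σ_{magnesium alloy} = P/A₁ = 47410/550 = 86.2 MPa, tensile.

σ ≈ 86.2 MPa (tensile)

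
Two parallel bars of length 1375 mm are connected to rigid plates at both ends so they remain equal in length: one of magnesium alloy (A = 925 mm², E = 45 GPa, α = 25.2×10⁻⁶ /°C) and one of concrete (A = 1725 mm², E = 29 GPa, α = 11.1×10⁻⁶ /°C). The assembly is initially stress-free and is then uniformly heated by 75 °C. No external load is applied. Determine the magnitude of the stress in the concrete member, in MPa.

The magnesium alloy has the larger α, so on heating it would change length more than the concrete if both were free. The rigid plates force a common final length, so the magnesium alloy is put into compression and the concrete into tension, with equal and opposite forces P (no external load).
Equating the net (thermal + elastic) strains gives |α₁ − α₂|·ΔT = P·[1/(A₁E₁) + 1/(A₂E₂)].
|α₁ − α₂|·ΔT = 14.1×10⁻⁶ × 75 = 0.001057.
1/(A₁E₁) + 1/(A₂E₂) = 1/(925×45×10³) + 1/(1725×29×10³) = 4.401×10⁻⁸ N⁻¹.
P = 0.001057 / 4.401×10⁻⁸ = 24030 N = 24.03 kN.
σ_{concrete} = P/A₂ = 24030/1725 = 13.93 MPa, tensile.

σ ≈ 13.9 MPa (tensile)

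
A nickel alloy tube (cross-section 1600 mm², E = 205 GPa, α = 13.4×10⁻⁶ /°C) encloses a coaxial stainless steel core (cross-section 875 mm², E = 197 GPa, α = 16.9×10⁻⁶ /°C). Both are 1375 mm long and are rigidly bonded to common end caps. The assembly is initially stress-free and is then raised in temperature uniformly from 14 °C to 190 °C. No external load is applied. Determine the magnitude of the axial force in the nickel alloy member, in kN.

P ≈ 69.6 kN (tensile in the nickel alloy)

The stainless steel has the larger α, so on heating it would change length more than the nickel alloy if both were free. The rigid plates force a common final length, so the stainless steel is put into compression and the nickel alloy into tension, with equal and opposite forces P (no external load).
Equating the net (thermal + elastic) strains gives |α₁ − α₂|·ΔT = P·[1/(A₁E₁) + 1/(A₂E₂)].
|α₁ − α₂|·ΔT = 3.5×10⁻⁶ × 176 = 0.000616.
1/(A₁E₁) + 1/(A₂E₂) = 1/(1600×205×10³) + 1/(875×197×10³) = 8.85×10⁻⁹ N⁻¹.
So P = 0.000616 / 8.85×10⁻⁹ = 69.6 kN.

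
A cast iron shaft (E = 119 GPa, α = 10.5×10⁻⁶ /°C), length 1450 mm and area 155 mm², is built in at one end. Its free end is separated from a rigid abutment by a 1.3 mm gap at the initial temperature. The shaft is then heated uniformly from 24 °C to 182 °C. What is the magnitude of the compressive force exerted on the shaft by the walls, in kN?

P ≈ 14.1 kN

Unrestrained expansion: δ_free = αΔT L = 10.5×10⁻⁶ × 158 × 1450 = 2.406 mm.
This exceeds the 1.3 mm gap, so the wall pushes back. The portion of expansion that must be recovered elastically is δ_free − gap = 2.406 − 1.3 = 1.106 mm.
So σ = E(δ_free − g)/L = 119×10³ × 1.106/1450 = 90.73 MPa.
P = σA = 90.73 × 155 = 14.06 kN.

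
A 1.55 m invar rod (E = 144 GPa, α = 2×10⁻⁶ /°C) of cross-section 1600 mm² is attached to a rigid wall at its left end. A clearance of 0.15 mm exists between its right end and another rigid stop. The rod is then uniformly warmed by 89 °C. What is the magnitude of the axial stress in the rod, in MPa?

Free thermal elongation = αΔT L = 2×10⁻⁶ × 89 × 1550 = 0.2759 mm.
This exceeds the 0.15 mm gap, so the wall pushes back. The portion of expansion that must be recovered elastically is δ_free − gap = 0.2759 − 0.15 = 0.1259 mm.
That suppressed elongation corresponds to σ = E·Δ/L = 144×10³ × 0.1259/1550 = 11.7 MPa.

σ ≈ 11.7 MPa (compressive)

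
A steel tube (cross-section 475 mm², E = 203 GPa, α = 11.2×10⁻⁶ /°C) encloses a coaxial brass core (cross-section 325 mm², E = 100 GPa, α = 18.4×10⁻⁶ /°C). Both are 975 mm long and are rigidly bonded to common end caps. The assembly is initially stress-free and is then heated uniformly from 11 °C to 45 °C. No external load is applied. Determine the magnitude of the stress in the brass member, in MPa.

σ ≈ 18.3 MPa (compressive)

The brass has the larger α, so on heating it would change length more than the steel if both were free. The rigid plates force a common final length, so the brass is put into compression and the steel into tension, with equal and opposite forces P (no external load).
Compatibility of the two members (thermal + elastic change equal): (α₁ − α₂)ΔT = P·[1/(A₁E₁) + 1/(A₂E₂)].
|α₁ − α₂|·ΔT = 7.2×10⁻⁶ × 34 = 0.0002448.
1/(A₁E₁) + 1/(A₂E₂) = 1/(475×203×10³) + 1/(325×100×10³) = 4.114×10⁻⁸ N⁻¹.
P = 0.0002448 / 4.114×10⁻⁸ = 5950 N = 5.95 kN.
σ_{brass} = P/A₂ = 5950/325 = 18.31 MPa, compressive.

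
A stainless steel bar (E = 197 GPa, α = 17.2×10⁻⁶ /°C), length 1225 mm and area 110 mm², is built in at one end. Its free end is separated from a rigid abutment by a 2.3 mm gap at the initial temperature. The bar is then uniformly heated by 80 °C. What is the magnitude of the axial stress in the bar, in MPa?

Free thermal elongation = αΔT L = 17.2×10⁻⁶ × 80 × 1225 = 1.686 mm.
Since δ_free = 1.69 mm is less than the 2.3 mm gap, the bar never touches the wall. No axial force develops.

σ ≈ 0 MPa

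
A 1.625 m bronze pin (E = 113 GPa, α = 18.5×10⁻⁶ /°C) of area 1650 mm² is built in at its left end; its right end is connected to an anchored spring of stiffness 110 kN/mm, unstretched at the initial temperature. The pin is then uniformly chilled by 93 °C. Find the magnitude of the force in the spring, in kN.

P ≈ 157 kN

If the spring were absent the pin would shorten by αΔT L = 18.5×10⁻⁶ × 93 × 1625 = 2.796 mm.
Let P be the tensile force in the spring. The pin extends elastically by PL/(AE) and the spring stretches by P/k; together these equal δ_free.
P [ L/(AE) + 1/k ] = δ_free → P [ 1625/(1650×113×10³) + 1/(110×10³) ] = 2.796.
P = 2.796 / 1.781×10⁻⁵ = 157000 N.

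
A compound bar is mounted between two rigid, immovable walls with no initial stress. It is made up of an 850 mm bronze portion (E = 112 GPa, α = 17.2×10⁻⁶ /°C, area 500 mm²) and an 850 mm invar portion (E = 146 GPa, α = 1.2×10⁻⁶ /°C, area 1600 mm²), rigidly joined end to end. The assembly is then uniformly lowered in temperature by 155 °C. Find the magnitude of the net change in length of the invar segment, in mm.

|ΔL| ≈ 0.311 mm

If the supports were absent, the total length change would be Σ αᵢΔT Lᵢ = 17.2×10⁻⁶×155×850 + 1.2×10⁻⁶×155×850 = 2.424 mm.
The walls prevent any net length change, so an axial force P (same in every segment) develops. Compatibility: P · Σ Lᵢ/(AᵢEᵢ) = δ_free.
Σ Lᵢ/(AᵢEᵢ) = 850/(500×112×10³) + 850/(1600×146×10³) = 1.882×10⁻⁵ mm/N.
Hence P = δ_free / Σ(L/AE) = 2.424/1.882×10⁻⁵ = 128.8 kN (tensile).
For the invar segment, free thermal change = 1.2×10⁻⁶×155×850 = 0.1581 mm and elastic change from P = 128800×850/(1600×146×10³) = 0.4688 mm; these oppose, so the net change is 0.311 mm (segment lengthens).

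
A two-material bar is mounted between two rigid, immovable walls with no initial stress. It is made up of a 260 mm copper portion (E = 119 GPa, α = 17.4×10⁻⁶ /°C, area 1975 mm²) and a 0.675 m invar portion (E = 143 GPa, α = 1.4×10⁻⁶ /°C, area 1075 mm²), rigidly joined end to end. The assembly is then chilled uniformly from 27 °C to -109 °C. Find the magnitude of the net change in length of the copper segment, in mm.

|ΔL| ≈ 0.466 mm

If the supports were absent, the total length change would be Σ αᵢΔT Lᵢ = 17.4×10⁻⁶×136×260 + 1.4×10⁻⁶×136×675 = 0.7438 mm.
Since the ends are fixed, an axial force P builds up, equal in every segment, with P · Σ Lᵢ/(AᵢEᵢ) = δ_free.
The series flexibility is Σ Lᵢ/(AᵢEᵢ) = 260/(1975×119×10³) + 675/(1075×143×10³) = 5.497×10⁻⁶ mm/N.
P = 0.7438 / 5.497×10⁻⁶ = 135300 N = 135.3 kN, tensile.
For the copper segment, free thermal change = 17.4×10⁻⁶×136×260 = 0.6153 mm and elastic change from P = 135300×260/(1975×119×10³) = 0.1497 mm; these oppose, so the net change is 0.466 mm (segment shortens).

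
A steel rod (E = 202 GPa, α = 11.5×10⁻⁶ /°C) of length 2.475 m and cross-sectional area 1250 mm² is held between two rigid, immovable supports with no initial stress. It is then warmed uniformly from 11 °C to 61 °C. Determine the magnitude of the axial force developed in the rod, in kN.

P ≈ 145 kN (compressive)

The ends cannot move, so σ = EαΔT = 202×10³ × 11.5×10⁻⁶ × 50 = 116.1 MPa.
Axial force P = σA = 116.1 × 1250 = 145200 N = 145.2 kN, compressive.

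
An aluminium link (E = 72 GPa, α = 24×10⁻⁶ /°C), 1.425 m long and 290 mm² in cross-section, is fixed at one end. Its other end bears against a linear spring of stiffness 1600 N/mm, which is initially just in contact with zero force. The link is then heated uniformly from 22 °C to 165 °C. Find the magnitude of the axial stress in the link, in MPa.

σ ≈ 24.3 MPa (compressive)

If the spring were absent the link would lengthen by αΔT L = 24×10⁻⁶ × 143 × 1425 = 4.891 mm.
Let P be the compressive force at the spring. The link shortens elastically by PL/(AE) and the spring compresses by P/k; together these equal δ_free.
So P = δ_free / [L/(AE) + 1/k] = 4.891 / [ 1425/(290×72×10³) + 1/(1600) ].
P = 4.891 / 0.0006932 = 7055 N.
σ = P/A = 7055/290 = 24.33 MPa.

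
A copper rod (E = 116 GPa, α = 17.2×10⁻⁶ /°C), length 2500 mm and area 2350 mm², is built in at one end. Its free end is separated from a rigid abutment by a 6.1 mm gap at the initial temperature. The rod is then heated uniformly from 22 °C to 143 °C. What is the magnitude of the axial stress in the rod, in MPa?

σ ≈ 0 MPa

If the wall were absent the rod would grow by αΔT L = 17.2×10⁻⁶ × 121 × 2500 = 5.203 mm.
This is smaller than the 6.1 mm clearance, so the rod expands freely without reaching the stop — the stress is zero.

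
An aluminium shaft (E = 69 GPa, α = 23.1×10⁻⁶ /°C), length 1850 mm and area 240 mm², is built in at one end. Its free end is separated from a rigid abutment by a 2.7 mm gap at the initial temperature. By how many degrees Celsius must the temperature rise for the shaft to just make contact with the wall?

ΔT ≈ 63.2 °C

The gap closes when αΔT L = 2.7 mm, since the shaft is still unstressed at that instant.
ΔT = 2.7 / (23.1×10⁻⁶ × 1850) = 63.18 °C.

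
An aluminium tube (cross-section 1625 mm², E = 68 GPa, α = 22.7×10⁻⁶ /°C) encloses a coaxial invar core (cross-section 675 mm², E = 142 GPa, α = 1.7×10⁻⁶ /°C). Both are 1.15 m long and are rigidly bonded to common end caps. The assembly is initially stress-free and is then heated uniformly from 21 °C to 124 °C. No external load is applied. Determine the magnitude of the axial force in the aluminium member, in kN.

P ≈ 111 kN (compressive in the aluminium)

Equilibrium of a rigid end plate with no external load gives equal and opposite internal forces ±P in the two members. Since α_{aluminium} > α_{invar}, heating drives the aluminium into compression and the invar into tension.
Setting the final lengths equal and cancelling L: (α₁ − α₂)ΔT = P/(A₁E₁) + P/(A₂E₂).
|α₁ − α₂|·ΔT = 21×10⁻⁶ × 103 = 0.002163.
1/(A₁E₁) + 1/(A₂E₂) = 1/(1625×68×10³) + 1/(675×142×10³) = 1.948×10⁻⁸ N⁻¹.
So P = 0.002163 / 1.948×10⁻⁸ = 111 kN.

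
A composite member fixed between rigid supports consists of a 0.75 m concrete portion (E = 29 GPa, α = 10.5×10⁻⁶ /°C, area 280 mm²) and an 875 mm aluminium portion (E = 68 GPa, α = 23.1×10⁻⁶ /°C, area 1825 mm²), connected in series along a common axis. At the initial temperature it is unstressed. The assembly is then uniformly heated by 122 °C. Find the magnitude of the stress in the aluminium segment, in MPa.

σ ≈ 18.9 MPa (compressive)

If the supports were absent, the total length change would be Σ αᵢΔT Lᵢ = 10.5×10⁻⁶×122×750 + 23.1×10⁻⁶×122×875 = 3.427 mm.
The walls prevent any net length change, so an axial force P (same in every segment) develops. Compatibility: P · Σ Lᵢ/(AᵢEᵢ) = δ_free.
Σ Lᵢ/(AᵢEᵢ) = 750/(280×29×10³) + 875/(1825×68×10³) = 9.942×10⁻⁵ mm/N.
Hence P = δ_free / Σ(L/AE) = 3.427/9.942×10⁻⁵ = 34.47 kN (compressive).
σ_{aluminium} = P / A = 34470 / 1825 = 18.89 MPa.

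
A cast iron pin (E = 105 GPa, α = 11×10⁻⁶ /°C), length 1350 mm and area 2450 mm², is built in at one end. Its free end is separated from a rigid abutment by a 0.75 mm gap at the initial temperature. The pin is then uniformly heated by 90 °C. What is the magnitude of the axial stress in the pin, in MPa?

σ ≈ 45.6 MPa (compressive)

Free thermal elongation = αΔT L = 11×10⁻⁶ × 90 × 1350 = 1.337 mm.
After closing the 0.75 mm clearance, 1.337 − 0.75 = 0.5865 mm of expansion remains to be suppressed by the wall.
Compatibility: PL/(AE) = 0.5865 mm, so σ = P/A = E × (0.5865/1350) = 45.62 MPa.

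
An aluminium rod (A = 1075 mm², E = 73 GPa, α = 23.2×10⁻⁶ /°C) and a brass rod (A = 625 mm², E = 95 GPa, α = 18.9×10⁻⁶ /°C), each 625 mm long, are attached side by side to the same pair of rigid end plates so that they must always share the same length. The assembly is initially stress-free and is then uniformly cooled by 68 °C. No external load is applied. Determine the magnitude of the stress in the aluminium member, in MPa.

Equilibrium of a rigid end plate with no external load gives equal and opposite internal forces ±P in the two members. Since α_{aluminium} > α_{brass}, cooling drives the aluminium into tension and the brass into compression.
Setting the final lengths equal and cancelling L: (α₁ − α₂)ΔT = P/(A₁E₁) + P/(A₂E₂).
|α₁ − α₂|·ΔT = 4.3×10⁻⁶ × 68 = 0.0002924.
1/(A₁E₁) + 1/(A₂E₂) = 1/(1075×73×10³) + 1/(625×95×10³) = 2.959×10⁻⁸ N⁻¹.
P = 0.0002924 / 2.959×10⁻⁸ = 9883 N = 9.883 kN.
σ_{aluminium} = P/A₁ = 9883/1075 = 9.194 MPa, tensile.

σ ≈ 9.19 MPa (tensile)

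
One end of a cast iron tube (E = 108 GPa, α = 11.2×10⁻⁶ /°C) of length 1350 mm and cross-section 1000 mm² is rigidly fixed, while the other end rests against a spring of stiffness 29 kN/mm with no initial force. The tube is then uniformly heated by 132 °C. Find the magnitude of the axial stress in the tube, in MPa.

Free thermal expansion: δ_free = αΔT L = 11.2×10⁻⁶ × 132 × 1350 = 1.996 mm.
With a force P in the spring, the elastic change of the tube is PL/(AE) and that of the spring is P/k; compatibility requires their sum to equal δ_free.
So P = δ_free / [L/(AE) + 1/k] = 1.996 / [ 1350/(1000×108×10³) + 1/(29×10³) ].
P = 1.996 / 4.698×10⁻⁵ = 42480 N.
σ = P/A = 42480/1000 = 42.48 MPa.

σ ≈ 42.5 MPa (compressive)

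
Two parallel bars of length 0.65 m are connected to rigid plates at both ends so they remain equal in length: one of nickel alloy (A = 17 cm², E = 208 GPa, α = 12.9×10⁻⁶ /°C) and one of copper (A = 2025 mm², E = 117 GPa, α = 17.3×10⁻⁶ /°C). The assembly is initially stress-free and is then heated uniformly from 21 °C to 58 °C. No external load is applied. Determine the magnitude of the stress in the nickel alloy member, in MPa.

σ ≈ 13.6 MPa (tensile)

Equilibrium of a rigid end plate with no external load gives equal and opposite internal forces ±P in the two members. Since α_{copper} > α_{nickel alloy}, heating drives the copper into compression and the nickel alloy into tension.
Equating the net (thermal + elastic) strains gives |α₁ − α₂|·ΔT = P·[1/(A₁E₁) + 1/(A₂E₂)].
|α₁ − α₂|·ΔT = 4.4×10⁻⁶ × 37 = 0.0001628.
1/(A₁E₁) + 1/(A₂E₂) = 1/(1700×208×10³) + 1/(2025×117×10³) = 7.049×10⁻⁹ N⁻¹.
So P = 0.0001628 / 7.049×10⁻⁹ = 23.1 kN.
σ_{nickel alloy} = P/A₁ = 23100/1700 = 13.59 MPa, tensile.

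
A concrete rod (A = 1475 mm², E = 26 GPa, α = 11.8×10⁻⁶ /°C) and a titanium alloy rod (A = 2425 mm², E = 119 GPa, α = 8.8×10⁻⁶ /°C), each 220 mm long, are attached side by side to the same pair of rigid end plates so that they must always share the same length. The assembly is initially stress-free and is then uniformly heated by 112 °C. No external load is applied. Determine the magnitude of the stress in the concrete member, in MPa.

σ ≈ 7.71 MPa (compressive)

Equilibrium of a rigid end plate with no external load gives equal and opposite internal forces ±P in the two members. Since α_{concrete} > α_{titanium alloy}, heating drives the concrete into compression and the titanium alloy into tension.
Compatibility of the two members (thermal + elastic change equal): (α₁ − α₂)ΔT = P·[1/(A₁E₁) + 1/(A₂E₂)].
|α₁ − α₂|·ΔT = 3×10⁻⁶ × 112 = 0.000336.
1/(A₁E₁) + 1/(A₂E₂) = 1/(1475×26×10³) + 1/(2425×119×10³) = 2.954×10⁻⁸ N⁻¹.
So P = 0.000336 / 2.954×10⁻⁸ = 11.37 kN.
σ_{concrete} = P/A₁ = 11370/1475 = 7.711 MPa, compressive.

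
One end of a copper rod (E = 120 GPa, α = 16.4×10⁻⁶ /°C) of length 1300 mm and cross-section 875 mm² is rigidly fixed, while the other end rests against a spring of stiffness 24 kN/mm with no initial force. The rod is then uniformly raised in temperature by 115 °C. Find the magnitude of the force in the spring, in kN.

P ≈ 45.4 kN

The unrestrained thermal change is αΔT L = 16.4×10⁻⁶ × 115 × 1300 = 2.452 mm.
Let P be the compressive force at the spring. The rod shortens elastically by PL/(AE) and the spring compresses by P/k; together these equal δ_free.
P [ L/(AE) + 1/k ] = δ_free → P [ 1300/(875×120×10³) + 1/(24×10³) ] = 2.452.
P = 2.452 / 5.405×10⁻⁵ = 45360 N.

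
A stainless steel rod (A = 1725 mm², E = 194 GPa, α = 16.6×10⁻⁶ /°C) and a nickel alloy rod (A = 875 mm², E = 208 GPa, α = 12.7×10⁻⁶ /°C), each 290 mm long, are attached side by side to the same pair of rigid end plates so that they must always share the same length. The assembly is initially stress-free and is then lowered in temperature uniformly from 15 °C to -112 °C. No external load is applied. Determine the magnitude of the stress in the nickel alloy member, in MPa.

σ ≈ 66.7 MPa (compressive)

Both members must finish at the same length. With the larger α, the stainless steel tends to over-contract; the plates restrain it, putting the stainless steel in tension and the nickel alloy in compression. With no external load the two internal forces are equal and opposite, magnitude P.
Setting the final lengths equal and cancelling L: (α₁ − α₂)ΔT = P/(A₁E₁) + P/(A₂E₂).
|α₁ − α₂|·ΔT = 3.9×10⁻⁶ × 127 = 0.0004953.
1/(A₁E₁) + 1/(A₂E₂) = 1/(1725×194×10³) + 1/(875×208×10³) = 8.483×10⁻⁹ N⁻¹.
So P = 0.0004953 / 8.483×10⁻⁹ = 58.39 kN.
σ_{nickel alloy} = P/A₂ = 58390/875 = 66.73 MPa, compressive.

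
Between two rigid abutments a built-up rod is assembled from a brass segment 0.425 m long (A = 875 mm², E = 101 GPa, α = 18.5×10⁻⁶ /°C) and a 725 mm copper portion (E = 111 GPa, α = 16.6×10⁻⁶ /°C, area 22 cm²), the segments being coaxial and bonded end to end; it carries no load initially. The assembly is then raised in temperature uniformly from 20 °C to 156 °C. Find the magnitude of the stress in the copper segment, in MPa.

σ ≈ 158 MPa (compressive)

Free thermal expansion of the whole bar: Σ αᵢΔT Lᵢ = 18.5×10⁻⁶×136×425 + 16.6×10⁻⁶×136×725 = 2.706 mm.
Since the ends are fixed, an axial force P builds up, equal in every segment, with P · Σ Lᵢ/(AᵢEᵢ) = δ_free.
The series flexibility is Σ Lᵢ/(AᵢEᵢ) = 425/(875×101×10³) + 725/(2200×111×10³) = 7.778×10⁻⁶ mm/N.
So P = 2.706 / 7.778×10⁻⁶ = 347.9 kN, compressive.
σ_{copper} = P / A = 347900 / 2200 = 158.1 MPa.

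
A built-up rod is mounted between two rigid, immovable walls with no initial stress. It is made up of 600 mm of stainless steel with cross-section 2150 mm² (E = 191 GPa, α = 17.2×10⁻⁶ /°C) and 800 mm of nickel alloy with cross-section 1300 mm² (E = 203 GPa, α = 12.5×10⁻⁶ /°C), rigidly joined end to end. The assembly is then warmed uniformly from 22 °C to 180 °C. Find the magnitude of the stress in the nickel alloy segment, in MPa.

σ ≈ 550 MPa (compressive)

With the walls removed the bar would change length by δ_free = Σ αᵢΔT Lᵢ = 17.2×10⁻⁶×158×600 + 12.5×10⁻⁶×158×800 = 3.211 mm.
Since the ends are fixed, an axial force P builds up, equal in every segment, with P · Σ Lᵢ/(AᵢEᵢ) = δ_free.
Σ Lᵢ/(AᵢEᵢ) = 600/(2150×191×10³) + 800/(1300×203×10³) = 4.493×10⁻⁶ mm/N.
P = 3.211 / 4.493×10⁻⁶ = 714600 N = 714.6 kN, compressive.
σ_{nickel alloy} = P / A = 714600 / 1300 = 549.7 MPa.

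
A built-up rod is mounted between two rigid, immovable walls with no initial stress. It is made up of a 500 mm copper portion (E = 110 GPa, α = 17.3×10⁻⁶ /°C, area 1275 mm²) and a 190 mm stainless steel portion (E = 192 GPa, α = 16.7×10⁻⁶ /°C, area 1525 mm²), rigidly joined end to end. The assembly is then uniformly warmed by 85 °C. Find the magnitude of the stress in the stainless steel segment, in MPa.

σ ≈ 156 MPa (compressive)

With the walls removed the bar would change length by δ_free = Σ αᵢΔT Lᵢ = 17.3×10⁻⁶×85×500 + 16.7×10⁻⁶×85×190 = 1.005 mm.
The walls prevent any net length change, so an axial force P (same in every segment) develops. Compatibility: P · Σ Lᵢ/(AᵢEᵢ) = δ_free.
The series flexibility is Σ Lᵢ/(AᵢEᵢ) = 500/(1275×110×10³) + 190/(1525×192×10³) = 4.214×10⁻⁶ mm/N.
Hence P = δ_free / Σ(L/AE) = 1.005/4.214×10⁻⁶ = 238.5 kN (compressive).
σ_{stainless steel} = P / A = 238500 / 1525 = 156.4 MPa.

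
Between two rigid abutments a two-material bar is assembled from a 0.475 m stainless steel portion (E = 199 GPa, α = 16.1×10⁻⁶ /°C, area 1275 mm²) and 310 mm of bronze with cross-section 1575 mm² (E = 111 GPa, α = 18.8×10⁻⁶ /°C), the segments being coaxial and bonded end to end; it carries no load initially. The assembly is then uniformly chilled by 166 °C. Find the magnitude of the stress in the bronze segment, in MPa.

σ ≈ 390 MPa (tensile)

If the supports were absent, the total length change would be Σ αᵢΔT Lᵢ = 16.1×10⁻⁶×166×475 + 18.8×10⁻⁶×166×310 = 2.237 mm.
The walls prevent any net length change, so an axial force P (same in every segment) develops. Compatibility: P · Σ Lᵢ/(AᵢEᵢ) = δ_free.
Σ Lᵢ/(AᵢEᵢ) = 475/(1275×199×10³) + 310/(1575×111×10³) = 3.645×10⁻⁶ mm/N.
Hence P = δ_free / Σ(L/AE) = 2.237/3.645×10⁻⁶ = 613.6 kN (tensile).
σ_{bronze} = P / A = 613600 / 1575 = 389.6 MPa.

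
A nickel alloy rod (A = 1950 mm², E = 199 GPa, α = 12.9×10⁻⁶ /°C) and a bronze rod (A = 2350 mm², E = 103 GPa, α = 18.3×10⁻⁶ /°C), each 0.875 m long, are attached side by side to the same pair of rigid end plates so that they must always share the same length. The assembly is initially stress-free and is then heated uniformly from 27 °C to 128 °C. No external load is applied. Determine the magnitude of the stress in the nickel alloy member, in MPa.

σ ≈ 41.7 MPa (tensile)

Equilibrium of a rigid end plate with no external load gives equal and opposite internal forces ±P in the two members. Since α_{bronze} > α_{nickel alloy}, heating drives the bronze into compression and the nickel alloy into tension.
Setting the final lengths equal and cancelling L: (α₁ − α₂)ΔT = P/(A₁E₁) + P/(A₂E₂).
|α₁ − α₂|·ΔT = 5.4×10⁻⁶ × 101 = 0.0005454.
1/(A₁E₁) + 1/(A₂E₂) = 1/(1950×199×10³) + 1/(2350×103×10³) = 6.708×10⁻⁹ N⁻¹.
So P = 0.0005454 / 6.708×10⁻⁹ = 81.3 kN.
σ_{nickel alloy} = P/A₁ = 81300/1950 = 41.69 MPa, tensile.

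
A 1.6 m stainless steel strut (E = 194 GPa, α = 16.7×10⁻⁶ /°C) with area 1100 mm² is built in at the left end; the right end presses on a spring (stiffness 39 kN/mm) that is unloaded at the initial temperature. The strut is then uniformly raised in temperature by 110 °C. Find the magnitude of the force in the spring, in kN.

Free thermal expansion: δ_free = αΔT L = 16.7×10⁻⁶ × 110 × 1600 = 2.939 mm.
Let P be the compressive force at the spring. The strut shortens elastically by PL/(AE) and the spring compresses by P/k; together these equal δ_free.
P [ L/(AE) + 1/k ] = δ_free → P [ 1600/(1100×194×10³) + 1/(39×10³) ] = 2.939.
P = 2.939 / 3.314×10⁻⁵ = 88690 N.

P ≈ 88.7 kN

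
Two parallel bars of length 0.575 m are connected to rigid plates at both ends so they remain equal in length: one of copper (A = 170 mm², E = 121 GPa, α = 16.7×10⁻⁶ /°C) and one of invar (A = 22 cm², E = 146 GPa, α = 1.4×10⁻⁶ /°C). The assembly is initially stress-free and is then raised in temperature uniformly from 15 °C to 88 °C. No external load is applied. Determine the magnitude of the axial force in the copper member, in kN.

P ≈ 21.6 kN (compressive in the copper)

The copper has the larger α, so on heating it would change length more than the invar if both were free. The rigid plates force a common final length, so the copper is put into compression and the invar into tension, with equal and opposite forces P (no external load).
Compatibility of the two members (thermal + elastic change equal): (α₁ − α₂)ΔT = P·[1/(A₁E₁) + 1/(A₂E₂)].
|α₁ − α₂|·ΔT = 15.3×10⁻⁶ × 73 = 0.001117.
1/(A₁E₁) + 1/(A₂E₂) = 1/(170×121×10³) + 1/(2200×146×10³) = 5.173×10⁻⁸ N⁻¹.
So P = 0.001117 / 5.173×10⁻⁸ = 21.59 kN.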